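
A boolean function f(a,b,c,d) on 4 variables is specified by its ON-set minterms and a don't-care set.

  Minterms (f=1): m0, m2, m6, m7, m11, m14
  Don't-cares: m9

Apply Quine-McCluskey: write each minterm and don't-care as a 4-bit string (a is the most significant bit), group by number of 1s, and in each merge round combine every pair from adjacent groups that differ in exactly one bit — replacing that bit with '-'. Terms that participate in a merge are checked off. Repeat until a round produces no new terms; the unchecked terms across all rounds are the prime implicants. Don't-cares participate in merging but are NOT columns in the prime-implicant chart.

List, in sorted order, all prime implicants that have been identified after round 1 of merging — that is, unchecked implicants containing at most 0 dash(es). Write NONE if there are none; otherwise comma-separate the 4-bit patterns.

[col 0] 0000*, 0010*, 0110*, 0111*, 1001*, 1011*, 1110*
[col 1] -110, 0-10, 00-0, 011-, 10-1
Prime implicants: -110, 0-10, 00-0, 011-, 10-1

NONE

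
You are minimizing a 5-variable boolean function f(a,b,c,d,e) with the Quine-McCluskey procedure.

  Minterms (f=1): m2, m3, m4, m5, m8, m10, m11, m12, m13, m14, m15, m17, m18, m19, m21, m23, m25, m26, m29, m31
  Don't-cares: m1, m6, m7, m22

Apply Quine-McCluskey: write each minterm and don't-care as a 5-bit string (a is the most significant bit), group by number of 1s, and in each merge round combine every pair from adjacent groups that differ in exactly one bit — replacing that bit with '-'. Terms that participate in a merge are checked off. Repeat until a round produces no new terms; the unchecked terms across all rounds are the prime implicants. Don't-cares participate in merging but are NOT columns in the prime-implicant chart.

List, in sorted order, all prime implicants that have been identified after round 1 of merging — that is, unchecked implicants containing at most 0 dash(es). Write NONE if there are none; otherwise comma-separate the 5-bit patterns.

[col 0] 00001*, 00010*, 00011*, 00100*, 00101*, 00110*, 00111*, 01000*, 01010*, 01011*, 01100*, 01101*, 01110*, 01111*, 10001*, 10010*, 10011*, 10101*, 10110*, 10111*, 11001*, 11010*, 11101*, 11111*
[col 1] -0001*, -0010*, -0011*, -0101*, -0110*, -0111*, -1010*, -1101*, -1111*, 0-010*, 0-011*, 0-100*, 0-101*, 0-110*, 0-111*, 00-01*, 00-10*, 00-11*, 000-1*, 0001-*, 001-0*, 001-1*, 0010-*, 0011-*, 01-00*, 01-10*, 01-11*, 010-0*, 0101-*, 011-0*, 011-1*, 0110-*, 0111-*, 1-001*, 1-010*, 1-101*, 1-111*, 10-01*, 10-10*, 10-11*, 100-1*, 1001-*, 101-1*, 1011-*, 11-01*, 111-1*
[col 2] --010, --101*, --111*, -0-01*, -0-10*, -0-11*, -00-1*, -001-*, -01-1*, -011-*, -11-1*, 0--10*, 0--11*, 0-01-*, 0-1-0*, 0-1-1*, 0-10-*, 0-11-*, 00--1*, 00-1-*, 001--*, 01--0, 01-1-*, 011--*, 1--01, 1-1-1*, 10--1*, 10-1-*
[col 3] --1-1, -0--1, -0-1-, 0--1-, 0-1--
Prime implicants: --010, --1-1, -0--1, -0-1-, 0--1-, 0-1--, 01--0, 1--01

NONE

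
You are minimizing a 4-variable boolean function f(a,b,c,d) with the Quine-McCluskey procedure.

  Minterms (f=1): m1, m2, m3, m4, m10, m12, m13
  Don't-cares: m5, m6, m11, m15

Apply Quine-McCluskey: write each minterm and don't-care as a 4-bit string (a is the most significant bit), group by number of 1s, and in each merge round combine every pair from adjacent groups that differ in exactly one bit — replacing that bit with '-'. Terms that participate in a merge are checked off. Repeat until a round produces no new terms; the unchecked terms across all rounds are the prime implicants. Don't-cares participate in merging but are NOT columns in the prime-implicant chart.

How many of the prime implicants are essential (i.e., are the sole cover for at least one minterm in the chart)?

2

[col 0] 0001*, 0010*, 0011*, 0100*, 0101*, 0110*, 1010*, 1011*, 1100*, 1101*, 1111*
[col 1] -010*, -011*, -100*, -101*, 0-01, 0-10, 00-1, 001-*, 01-0, 010-*, 1-11, 101-*, 11-1, 110-*
[col 2] -01-, -10-
Prime implicants: -01-, -10-, 0-01, 0-10, 00-1, 01-0, 1-11, 11-1
PI chart (minterm → PIs covering it):
  1 | 0-01,00-1
  2 | -01-,0-10
  3 | -01-,00-1
  4 | -10-,01-0
  10 | -01-  (sole → essential)
  12 | -10-  (sole → essential)
  13 | -10-,11-1
Essential prime implicants: -01-, -10-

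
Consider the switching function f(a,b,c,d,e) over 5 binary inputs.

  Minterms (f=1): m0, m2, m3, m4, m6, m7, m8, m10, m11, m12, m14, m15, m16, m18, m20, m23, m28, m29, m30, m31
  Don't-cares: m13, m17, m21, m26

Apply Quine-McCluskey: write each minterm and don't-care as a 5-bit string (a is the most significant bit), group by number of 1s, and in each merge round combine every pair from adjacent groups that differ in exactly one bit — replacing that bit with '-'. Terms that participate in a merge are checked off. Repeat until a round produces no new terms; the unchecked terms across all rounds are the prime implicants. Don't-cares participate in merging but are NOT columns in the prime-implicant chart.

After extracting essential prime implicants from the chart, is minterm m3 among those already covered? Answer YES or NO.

size-2^0 implicants → 00000(✓)  00010(✓)  00011(✓)  00100(✓)  00110(✓)  00111(✓)  01000(✓)  01010(✓)  01011(✓)  01100(✓)  01101(✓)  01110(✓)  01111(✓)  10000(✓)  10001(✓)  10010(✓)  10100(✓)  10101(✓)  10111(✓)  11010(✓)  11100(✓)  11101(✓)  11110(✓)  11111(✓)
size-2^1 implicants → -0000(✓)  -0010(✓)  -0100(✓)  -0111(✓)  -1010(✓)  -1100(✓)  -1101(✓)  -1110(✓)  -1111(✓)  0-000(✓)  0-010(✓)  0-011(✓)  0-100(✓)  0-110(✓)  0-111(✓)  00-00(✓)  00-10(✓)  00-11(✓)  000-0(✓)  0001-(✓)  001-0(✓)  0011-(✓)  01-00(✓)  01-10(✓)  01-11(✓)  010-0(✓)  0101-(✓)  011-0(✓)  011-1(✓)  0110-(✓)  0111-(✓)  1-010(✓)  1-100(✓)  1-101(✓)  1-111(✓)  10-00(✓)  10-01(✓)  100-0(✓)  1000-(✓)  101-1(✓)  1010-(✓)  11-10(✓)  111-0(✓)  111-1(✓)  1110-(✓)  1111-(✓)
size-2^2 implicants → --010  --100  --111  -0-00  -00-0  -1-10  -11-0(✓)  -11-1(✓)  -110-(✓)  -111-(✓)  0--00(✓)  0--10(✓)  0--11(✓)  0-0-0(✓)  0-01-(✓)  0-1-0(✓)  0-11-(✓)  00--0(✓)  00-1-(✓)  01--0(✓)  01-1-(✓)  011--(✓)  1-1-1  1-10-  10-0-  111--(✓)
size-2^3 implicants → -11--  0---0  0--1-
Unchecked terms (primes): --010, --100, --111, -0-00, -00-0, -1-10, -11--, 0---0, 0--1-, 1-1-1, 1-10-, 10-0-
Minterm coverage:
  m0 ⊆ -0-00,-00-0,0---0
  m2 ⊆ --010,-00-0,0---0,0--1-
  m3 ⊆ 0--1- [E]
  m4 ⊆ --100,-0-00,0---0
  m6 ⊆ 0---0,0--1-
  m7 ⊆ --111,0--1-
  m8 ⊆ 0---0 [E]
  m10 ⊆ --010,-1-10,0---0,0--1-
  m11 ⊆ 0--1- [E]
  m12 ⊆ --100,-11--,0---0
  m14 ⊆ -1-10,-11--,0---0,0--1-
  m15 ⊆ --111,-11--,0--1-
  m16 ⊆ -0-00,-00-0,10-0-
  m18 ⊆ --010,-00-0
  m20 ⊆ --100,-0-00,1-10-,10-0-
  m23 ⊆ --111,1-1-1
  m28 ⊆ --100,-11--,1-10-
  m29 ⊆ -11--,1-1-1,1-10-
  m30 ⊆ -1-10,-11--
  m31 ⊆ --111,-11--,1-1-1
E = {0---0, 0--1-}

YES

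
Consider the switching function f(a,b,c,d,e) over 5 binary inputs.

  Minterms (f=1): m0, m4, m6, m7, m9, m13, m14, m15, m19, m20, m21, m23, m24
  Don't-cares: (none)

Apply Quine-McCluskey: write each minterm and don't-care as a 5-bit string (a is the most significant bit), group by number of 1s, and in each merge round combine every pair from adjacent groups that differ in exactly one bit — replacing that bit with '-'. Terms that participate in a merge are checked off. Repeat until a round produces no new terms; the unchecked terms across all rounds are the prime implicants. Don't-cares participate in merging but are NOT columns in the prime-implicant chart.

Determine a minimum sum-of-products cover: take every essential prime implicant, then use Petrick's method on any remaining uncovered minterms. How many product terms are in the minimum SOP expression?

size-2^0 implicants → 00000(✓)  00100(✓)  00110(✓)  00111(✓)  01001(✓)  01101(✓)  01110(✓)  01111(✓)  10011(✓)  10100(✓)  10101(✓)  10111(✓)  11000
size-2^1 implicants → -0100  -0111  0-110(✓)  0-111(✓)  00-00  001-0  0011-(✓)  01-01  011-1  0111-(✓)  10-11  101-1  1010-
size-2^2 implicants → 0-11-
Unchecked terms (primes): -0100, -0111, 0-11-, 00-00, 001-0, 01-01, 011-1, 10-11, 101-1, 1010-, 11000
Minterm coverage:
  m0 ⊆ 00-00 [E]
  m4 ⊆ -0100,00-00,001-0
  m6 ⊆ 0-11-,001-0
  m7 ⊆ -0111,0-11-
  m9 ⊆ 01-01 [E]
  m13 ⊆ 01-01,011-1
  m14 ⊆ 0-11- [E]
  m15 ⊆ 0-11-,011-1
  m19 ⊆ 10-11 [E]
  m20 ⊆ -0100,1010-
  m21 ⊆ 101-1,1010-
  m23 ⊆ -0111,10-11,101-1
  m24 ⊆ 11000 [E]
E = {0-11-, 00-00, 01-01, 10-11, 11000}
Petrick residual → 1010-
Cover = a'cd + a'b'd'e' + a'bd'e + ab'de + ab'cd' + abc'd'e'  |cover|=6

6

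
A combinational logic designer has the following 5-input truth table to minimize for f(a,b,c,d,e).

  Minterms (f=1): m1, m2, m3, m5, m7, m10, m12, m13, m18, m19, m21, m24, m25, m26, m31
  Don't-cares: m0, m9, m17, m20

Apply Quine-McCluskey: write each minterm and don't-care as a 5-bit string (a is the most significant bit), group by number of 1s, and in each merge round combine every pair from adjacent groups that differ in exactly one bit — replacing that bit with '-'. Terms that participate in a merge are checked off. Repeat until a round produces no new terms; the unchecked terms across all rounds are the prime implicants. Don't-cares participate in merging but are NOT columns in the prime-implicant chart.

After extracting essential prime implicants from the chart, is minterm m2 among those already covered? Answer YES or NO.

Round 0: 00000✓ 00001✓ 00010✓ 00011✓ 00101✓ 00111✓ 01001✓ 01010✓ 01100✓ 01101✓ 10001✓ 10010✓ 10011✓ 10100✓ 10101✓ 11000✓ 11001✓ 11010✓ 11111
Round 1: -0001✓ -0010✓ -0011✓ -0101✓ -1001✓ -1010✓ 0-001✓ 0-010✓ 0-101✓ 00-01✓ 00-11✓ 000-0✓ 000-1✓ 0000-✓ 0001-✓ 001-1✓ 01-01✓ 0110- 1-001✓ 1-010✓ 10-01✓ 100-1✓ 1001-✓ 1010- 110-0 1100-
Round 2: --001 --010 -0-01 -00-1 -001- 0--01 00--1 000--
PIs = {--001, --010, -0-01, -00-1, -001-, 0--01, 00--1, 000--, 0110-, 1010-, 110-0, 1100-, 11111}
Coverage chart:
  m1: --001,-0-01,-00-1,0--01,00--1,000--
  m2: --010,-001-,000--
  m3: -00-1,-001-,00--1,000--
  m5: -0-01,0--01,00--1
  m7: 00--1 ←essential
  m10: --010 ←essential
  m12: 0110- ←essential
  m13: 0--01,0110-
  m18: --010,-001-
  m19: -00-1,-001-
  m21: -0-01,1010-
  m24: 110-0,1100-
  m25: --001,1100-
  m26: --010,110-0
  m31: 11111 ←essential
Essential: --010, 00--1, 0110-, 11111

YES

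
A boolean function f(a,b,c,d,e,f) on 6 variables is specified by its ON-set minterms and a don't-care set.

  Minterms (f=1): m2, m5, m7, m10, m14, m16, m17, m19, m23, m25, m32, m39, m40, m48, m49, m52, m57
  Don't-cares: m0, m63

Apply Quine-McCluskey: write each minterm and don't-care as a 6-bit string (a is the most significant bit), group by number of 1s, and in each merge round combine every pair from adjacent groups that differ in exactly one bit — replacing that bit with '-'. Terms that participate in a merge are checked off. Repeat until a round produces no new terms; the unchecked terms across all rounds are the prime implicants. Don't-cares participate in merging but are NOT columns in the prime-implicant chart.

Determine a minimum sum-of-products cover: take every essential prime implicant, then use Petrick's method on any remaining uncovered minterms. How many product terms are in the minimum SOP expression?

9

[col 0] 000000*, 000010*, 000101*, 000111*, 001010*, 001110*, 010000*, 010001*, 010011*, 010111*, 011001*, 100000*, 100111*, 101000*, 110000*, 110001*, 110100*, 111001*, 111111
[col 1] -00000*, -00111, -10000*, -10001*, -11001*, 0-0000*, 0-0111, 00-010, 0000-0, 0001-1, 001-10, 01-001*, 010-11, 0100-1, 01000-*, 1-0000*, 10-000, 11-001*, 110-00, 11000-*
[col 2] --0000, -1-001, -1000-
Prime implicants: --0000, -00111, -1-001, -1000-, 0-0111, 00-010, 0000-0, 0001-1, 001-10, 010-11, 0100-1, 10-000, 110-00, 111111
PI chart (minterm → PIs covering it):
  2 | 00-010,0000-0
  5 | 0001-1  (sole → essential)
  7 | -00111,0-0111,0001-1
  10 | 00-010,001-10
  14 | 001-10  (sole → essential)
  16 | --0000,-1000-
  17 | -1-001,-1000-,0100-1
  19 | 010-11,0100-1
  23 | 0-0111,010-11
  25 | -1-001  (sole → essential)
  32 | --0000,10-000
  39 | -00111  (sole → essential)
  40 | 10-000  (sole → essential)
  48 | --0000,-1000-,110-00
  49 | -1-001,-1000-
  52 | 110-00  (sole → essential)
  57 | -1-001  (sole → essential)
Essential prime implicants: -00111, -1-001, 0001-1, 001-10, 10-000, 110-00
Petrick residual → --0000, 00-010, 010-11
Minimum SOP uses 9 PIs: c'd'e'f' + b'c'def + bd'e'f + a'b'd'ef' + a'b'c'df + a'b'cef' + a'bc'ef + ab'd'e'f' + abc'e'f'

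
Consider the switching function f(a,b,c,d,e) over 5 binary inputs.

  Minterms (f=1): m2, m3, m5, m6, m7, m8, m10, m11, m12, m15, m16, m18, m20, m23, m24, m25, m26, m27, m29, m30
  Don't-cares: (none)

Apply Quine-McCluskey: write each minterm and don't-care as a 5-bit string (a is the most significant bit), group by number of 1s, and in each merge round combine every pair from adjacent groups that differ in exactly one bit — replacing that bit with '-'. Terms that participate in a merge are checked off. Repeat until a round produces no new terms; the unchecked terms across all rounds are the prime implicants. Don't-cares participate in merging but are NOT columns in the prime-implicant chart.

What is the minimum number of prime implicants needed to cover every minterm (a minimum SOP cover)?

[col 0] 00010*, 00011*, 00101*, 00110*, 00111*, 01000*, 01010*, 01011*, 01100*, 01111*, 10000*, 10010*, 10100*, 10111*, 11000*, 11001*, 11010*, 11011*, 11101*, 11110*
[col 1] -0010*, -0111, -1000*, -1010*, -1011*, 0-010*, 0-011*, 0-111*, 00-10*, 00-11*, 0001-*, 001-1, 0011-*, 01-00, 01-11*, 010-0*, 0101-*, 1-000*, 1-010*, 10-00, 100-0*, 11-01, 11-10, 110-0*, 110-1*, 1100-*, 1101-*
[col 2] --010, -10-0, -101-, 0--11, 0-01-, 00-1-, 1-0-0, 110--
Prime implicants: --010, -0111, -10-0, -101-, 0--11, 0-01-, 00-1-, 001-1, 01-00, 1-0-0, 10-00, 11-01, 11-10, 110--
PI chart (minterm → PIs covering it):
  2 | --010,0-01-,00-1-
  3 | 0--11,0-01-,00-1-
  5 | 001-1  (sole → essential)
  6 | 00-1-  (sole → essential)
  7 | -0111,0--11,00-1-,001-1
  8 | -10-0,01-00
  10 | --010,-10-0,-101-,0-01-
  11 | -101-,0--11,0-01-
  12 | 01-00  (sole → essential)
  15 | 0--11  (sole → essential)
  16 | 1-0-0,10-00
  18 | --010,1-0-0
  20 | 10-00  (sole → essential)
  23 | -0111  (sole → essential)
  24 | -10-0,1-0-0,110--
  25 | 11-01,110--
  26 | --010,-10-0,-101-,1-0-0,11-10,110--
  27 | -101-,110--
  29 | 11-01  (sole → essential)
  30 | 11-10  (sole → essential)
Essential prime implicants: -0111, 0--11, 00-1-, 001-1, 01-00, 10-00, 11-01, 11-10
Petrick residual → --010, 110--
Minimum SOP uses 10 PIs: c'de' + b'cde + a'de + a'b'd + a'b'ce + a'bd'e' + ab'd'e' + abd'e + abde' + abc'

10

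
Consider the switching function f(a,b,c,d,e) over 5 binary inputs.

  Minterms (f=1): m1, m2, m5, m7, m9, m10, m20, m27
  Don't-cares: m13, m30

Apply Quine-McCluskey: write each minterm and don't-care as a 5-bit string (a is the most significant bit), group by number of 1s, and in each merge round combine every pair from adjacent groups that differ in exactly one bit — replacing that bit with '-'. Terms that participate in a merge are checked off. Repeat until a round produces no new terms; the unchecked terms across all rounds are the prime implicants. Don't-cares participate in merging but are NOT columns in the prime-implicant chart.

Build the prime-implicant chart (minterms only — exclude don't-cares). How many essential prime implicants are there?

5

[col 0] 00001*, 00010*, 00101*, 00111*, 01001*, 01010*, 01101*, 10100, 11011, 11110
[col 1] 0-001*, 0-010, 0-101*, 00-01*, 001-1, 01-01*
[col 2] 0--01
Prime implicants: 0--01, 0-010, 001-1, 10100, 11011, 11110
PI chart (minterm → PIs covering it):
  1 | 0--01  (sole → essential)
  2 | 0-010  (sole → essential)
  5 | 0--01,001-1
  7 | 001-1  (sole → essential)
  9 | 0--01  (sole → essential)
  10 | 0-010  (sole → essential)
  20 | 10100  (sole → essential)
  27 | 11011  (sole → essential)
Essential prime implicants: 0--01, 0-010, 001-1, 10100, 11011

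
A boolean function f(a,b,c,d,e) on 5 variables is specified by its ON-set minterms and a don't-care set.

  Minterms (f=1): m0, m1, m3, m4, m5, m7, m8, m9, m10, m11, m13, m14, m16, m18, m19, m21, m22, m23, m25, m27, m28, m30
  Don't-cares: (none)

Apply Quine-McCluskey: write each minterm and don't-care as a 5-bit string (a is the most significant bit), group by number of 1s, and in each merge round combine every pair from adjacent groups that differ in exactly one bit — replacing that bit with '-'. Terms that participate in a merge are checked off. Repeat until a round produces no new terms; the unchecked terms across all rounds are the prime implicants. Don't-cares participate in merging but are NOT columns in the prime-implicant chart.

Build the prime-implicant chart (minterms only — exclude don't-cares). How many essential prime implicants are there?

5

Round 0: 00000✓ 00001✓ 00011✓ 00100✓ 00101✓ 00111✓ 01000✓ 01001✓ 01010✓ 01011✓ 01101✓ 01110✓ 10000✓ 10010✓ 10011✓ 10101✓ 10110✓ 10111✓ 11001✓ 11011✓ 11100✓ 11110✓
Round 1: -0000 -0011✓ -0101✓ -0111✓ -1001✓ -1011✓ -1110 0-000✓ 0-001✓ 0-011✓ 0-101✓ 00-00✓ 00-01✓ 00-11✓ 000-1✓ 0000-✓ 001-1✓ 0010-✓ 01-01✓ 01-10 010-0✓ 010-1✓ 0100-✓ 0101-✓ 1-011✓ 1-110 10-10✓ 10-11✓ 100-0 1001-✓ 101-1✓ 1011-✓ 110-1✓ 111-0
Round 2: --011 -0-11 -01-1 -10-1 0--01 0-0-1 0-00- 00--1 00-0- 010-- 10-1-
PIs = {--011, -0-11, -0000, -01-1, -10-1, -1110, 0--01, 0-0-1, 0-00-, 00--1, 00-0-, 01-10, 010--, 1-110, 10-1-, 100-0, 111-0}
Coverage chart:
  m0: -0000,0-00-,00-0-
  m1: 0--01,0-0-1,0-00-,00--1,00-0-
  m3: --011,-0-11,0-0-1,00--1
  m4: 00-0- ←essential
  m5: -01-1,0--01,00--1,00-0-
  m7: -0-11,-01-1,00--1
  m8: 0-00-,010--
  m9: -10-1,0--01,0-0-1,0-00-,010--
  m10: 01-10,010--
  m11: --011,-10-1,0-0-1,010--
  m13: 0--01 ←essential
  m14: -1110,01-10
  m16: -0000,100-0
  m18: 10-1-,100-0
  m19: --011,-0-11,10-1-
  m21: -01-1 ←essential
  m22: 1-110,10-1-
  m23: -0-11,-01-1,10-1-
  m25: -10-1 ←essential
  m27: --011,-10-1
  m28: 111-0 ←essential
  m30: -1110,1-110,111-0
Essential: -01-1, -10-1, 0--01, 00-0-, 111-0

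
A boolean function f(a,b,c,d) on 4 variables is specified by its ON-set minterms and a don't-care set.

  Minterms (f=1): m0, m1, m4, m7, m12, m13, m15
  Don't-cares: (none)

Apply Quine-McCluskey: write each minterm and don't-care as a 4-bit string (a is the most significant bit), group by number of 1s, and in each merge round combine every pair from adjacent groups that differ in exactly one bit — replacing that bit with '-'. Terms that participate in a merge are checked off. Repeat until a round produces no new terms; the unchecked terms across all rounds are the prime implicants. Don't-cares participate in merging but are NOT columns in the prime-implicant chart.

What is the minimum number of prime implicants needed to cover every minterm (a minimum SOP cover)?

Round 0: 0000✓ 0001✓ 0100✓ 0111✓ 1100✓ 1101✓ 1111✓
Round 1: -100 -111 0-00 000- 11-1 110-
PIs = {-100, -111, 0-00, 000-, 11-1, 110-}
Coverage chart:
  m0: 0-00,000-
  m1: 000- ←essential
  m4: -100,0-00
  m7: -111 ←essential
  m12: -100,110-
  m13: 11-1,110-
  m15: -111,11-1
Essential: -111, 000-
Petrick residual → -100, 11-1
Min cover (4 terms): bc'd' + bcd + a'b'c' + abd

4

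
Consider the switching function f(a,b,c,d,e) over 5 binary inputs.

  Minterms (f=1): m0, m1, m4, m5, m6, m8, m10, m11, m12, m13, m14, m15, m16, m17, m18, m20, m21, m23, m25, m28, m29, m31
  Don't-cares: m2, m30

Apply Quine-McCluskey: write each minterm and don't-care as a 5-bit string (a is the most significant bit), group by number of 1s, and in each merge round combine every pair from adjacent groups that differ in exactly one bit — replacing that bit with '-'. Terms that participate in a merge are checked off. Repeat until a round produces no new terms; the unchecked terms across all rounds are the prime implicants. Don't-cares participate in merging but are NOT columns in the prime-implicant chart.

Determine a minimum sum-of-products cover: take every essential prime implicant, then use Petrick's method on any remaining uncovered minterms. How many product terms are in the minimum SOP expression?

size-2^0 implicants → 00000(✓)  00001(✓)  00010(✓)  00100(✓)  00101(✓)  00110(✓)  01000(✓)  01010(✓)  01011(✓)  01100(✓)  01101(✓)  01110(✓)  01111(✓)  10000(✓)  10001(✓)  10010(✓)  10100(✓)  10101(✓)  10111(✓)  11001(✓)  11100(✓)  11101(✓)  11110(✓)  11111(✓)
size-2^1 implicants → -0000(✓)  -0001(✓)  -0010(✓)  -0100(✓)  -0101(✓)  -1100(✓)  -1101(✓)  -1110(✓)  -1111(✓)  0-000(✓)  0-010(✓)  0-100(✓)  0-101(✓)  0-110(✓)  00-00(✓)  00-01(✓)  00-10(✓)  000-0(✓)  0000-(✓)  001-0(✓)  0010-(✓)  01-00(✓)  01-10(✓)  01-11(✓)  010-0(✓)  0101-(✓)  011-0(✓)  011-1(✓)  0110-(✓)  0111-(✓)  1-001(✓)  1-100(✓)  1-101(✓)  1-111(✓)  10-00(✓)  10-01(✓)  100-0(✓)  1000-(✓)  101-1(✓)  1010-(✓)  11-01(✓)  111-0(✓)  111-1(✓)  1110-(✓)  1111-(✓)
size-2^2 implicants → --100(✓)  --101(✓)  -0-00(✓)  -0-01(✓)  -00-0  -000-(✓)  -010-(✓)  -11-0(✓)  -11-1(✓)  -110-(✓)  -111-(✓)  0--00(✓)  0--10(✓)  0-0-0(✓)  0-1-0(✓)  0-10-(✓)  00--0(✓)  00-0-(✓)  01--0(✓)  01-1-  011--(✓)  1--01  1-1-1  1-10-(✓)  10-0-(✓)  111--(✓)
size-2^3 implicants → --10-  -0-0-  -11--  0---0
Unchecked terms (primes): --10-, -0-0-, -00-0, -11--, 0---0, 01-1-, 1--01, 1-1-1
Minterm coverage:
  m0 ⊆ -0-0-,-00-0,0---0
  m1 ⊆ -0-0- [E]
  m4 ⊆ --10-,-0-0-,0---0
  m5 ⊆ --10-,-0-0-
  m6 ⊆ 0---0 [E]
  m8 ⊆ 0---0 [E]
  m10 ⊆ 0---0,01-1-
  m11 ⊆ 01-1- [E]
  m12 ⊆ --10-,-11--,0---0
  m13 ⊆ --10-,-11--
  m14 ⊆ -11--,0---0,01-1-
  m15 ⊆ -11--,01-1-
  m16 ⊆ -0-0-,-00-0
  m17 ⊆ -0-0-,1--01
  m18 ⊆ -00-0 [E]
  m20 ⊆ --10-,-0-0-
  m21 ⊆ --10-,-0-0-,1--01,1-1-1
  m23 ⊆ 1-1-1 [E]
  m25 ⊆ 1--01 [E]
  m28 ⊆ --10-,-11--
  m29 ⊆ --10-,-11--,1--01,1-1-1
  m31 ⊆ -11--,1-1-1
E = {-0-0-, -00-0, 0---0, 01-1-, 1--01, 1-1-1}
Petrick residual → --10-
Cover = cd' + b'd' + b'c'e' + a'e' + a'bd + ad'e + ace  |cover|=7

7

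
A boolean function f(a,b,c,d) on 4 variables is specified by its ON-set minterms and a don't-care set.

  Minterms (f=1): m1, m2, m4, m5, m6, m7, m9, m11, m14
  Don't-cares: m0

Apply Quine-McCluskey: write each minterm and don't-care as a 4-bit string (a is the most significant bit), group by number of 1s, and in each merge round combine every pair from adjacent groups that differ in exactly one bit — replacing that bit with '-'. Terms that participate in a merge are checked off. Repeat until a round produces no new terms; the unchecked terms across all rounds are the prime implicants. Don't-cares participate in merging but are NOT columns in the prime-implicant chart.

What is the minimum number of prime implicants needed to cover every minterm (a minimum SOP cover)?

5

size-2^0 implicants → 0000(✓)  0001(✓)  0010(✓)  0100(✓)  0101(✓)  0110(✓)  0111(✓)  1001(✓)  1011(✓)  1110(✓)
size-2^1 implicants → -001  -110  0-00(✓)  0-01(✓)  0-10(✓)  00-0(✓)  000-(✓)  01-0(✓)  01-1(✓)  010-(✓)  011-(✓)  10-1
size-2^2 implicants → 0--0  0-0-  01--
Unchecked terms (primes): -001, -110, 0--0, 0-0-, 01--, 10-1
Minterm coverage:
  m1 ⊆ -001,0-0-
  m2 ⊆ 0--0 [E]
  m4 ⊆ 0--0,0-0-,01--
  m5 ⊆ 0-0-,01--
  m6 ⊆ -110,0--0,01--
  m7 ⊆ 01-- [E]
  m9 ⊆ -001,10-1
  m11 ⊆ 10-1 [E]
  m14 ⊆ -110 [E]
E = {-110, 0--0, 01--, 10-1}
Petrick residual → -001
Cover = b'c'd + bcd' + a'd' + a'b + ab'd  |cover|=5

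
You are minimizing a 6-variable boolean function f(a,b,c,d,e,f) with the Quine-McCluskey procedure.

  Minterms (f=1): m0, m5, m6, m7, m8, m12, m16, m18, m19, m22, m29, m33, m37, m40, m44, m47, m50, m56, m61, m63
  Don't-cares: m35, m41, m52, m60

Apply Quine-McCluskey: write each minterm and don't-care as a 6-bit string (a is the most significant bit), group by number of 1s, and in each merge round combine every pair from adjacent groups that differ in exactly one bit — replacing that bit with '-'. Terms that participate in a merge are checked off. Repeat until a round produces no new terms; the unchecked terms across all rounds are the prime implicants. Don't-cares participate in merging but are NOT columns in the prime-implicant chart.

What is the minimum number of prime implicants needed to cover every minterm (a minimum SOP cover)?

10

Round 0: 000000✓ 000101✓ 000110✓ 000111✓ 001000✓ 001100✓ 010000✓ 010010✓ 010011✓ 010110✓ 011101✓ 100001✓ 100011✓ 100101✓ 101000✓ 101001✓ 101100✓ 101111✓ 110010✓ 110100✓ 111000✓ 111100✓ 111101✓ 111111✓
Round 1: -00101 -01000✓ -01100✓ -10010 -11101 0-0000 0-0110 00-000 0001-1 00011- 001-00✓ 010-10 0100-0 01001- 1-1000✓ 1-1100✓ 1-1111 10-001 100-01 1000-1 101-00✓ 10100- 11-100 111-00✓ 1111-1 11110-
Round 2: -01-00 1-1-00
PIs = {-00101, -01-00, -10010, -11101, 0-0000, 0-0110, 00-000, 0001-1, 00011-, 010-10, 0100-0, 01001-, 1-1-00, 1-1111, 10-001, 100-01, 1000-1, 10100-, 11-100, 1111-1, 11110-}
Coverage chart:
  m0: 0-0000,00-000
  m5: -00101,0001-1
  m6: 0-0110,00011-
  m7: 0001-1,00011-
  m8: -01-00,00-000
  m12: -01-00 ←essential
  m16: 0-0000,0100-0
  m18: -10010,010-10,0100-0,01001-
  m19: 01001- ←essential
  m22: 0-0110,010-10
  m29: -11101 ←essential
  m33: 10-001,100-01,1000-1
  m37: -00101,100-01
  m40: -01-00,1-1-00,10100-
  m44: -01-00,1-1-00
  m47: 1-1111 ←essential
  m50: -10010 ←essential
  m56: 1-1-00 ←essential
  m61: -11101,1111-1,11110-
  m63: 1-1111,1111-1
Essential: -01-00, -10010, -11101, 01001-, 1-1-00, 1-1111
Petrick residual → 0-0000, 0-0110, 0001-1, 100-01
Min cover (10 terms): b'ce'f' + bc'd'ef' + bcde'f + a'c'd'e'f' + a'c'def' + a'b'c'df + a'bc'd'e + ace'f' + acdef + ab'c'e'f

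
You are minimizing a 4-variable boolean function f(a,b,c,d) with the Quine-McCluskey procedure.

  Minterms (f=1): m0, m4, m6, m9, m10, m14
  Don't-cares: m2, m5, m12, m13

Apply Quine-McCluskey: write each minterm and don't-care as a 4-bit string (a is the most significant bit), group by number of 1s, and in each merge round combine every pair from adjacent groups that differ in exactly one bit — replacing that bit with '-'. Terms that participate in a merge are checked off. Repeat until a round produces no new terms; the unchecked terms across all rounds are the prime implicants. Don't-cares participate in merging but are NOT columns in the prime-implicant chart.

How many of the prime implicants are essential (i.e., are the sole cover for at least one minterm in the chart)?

[col 0] 0000*, 0010*, 0100*, 0101*, 0110*, 1001*, 1010*, 1100*, 1101*, 1110*
[col 1] -010*, -100*, -101*, -110*, 0-00*, 0-10*, 00-0*, 01-0*, 010-*, 1-01, 1-10*, 11-0*, 110-*
[col 2] --10, -1-0, -10-, 0--0
Prime implicants: --10, -1-0, -10-, 0--0, 1-01
PI chart (minterm → PIs covering it):
  0 | 0--0  (sole → essential)
  4 | -1-0,-10-,0--0
  6 | --10,-1-0,0--0
  9 | 1-01  (sole → essential)
  10 | --10  (sole → essential)
  14 | --10,-1-0
Essential prime implicants: --10, 0--0, 1-01

3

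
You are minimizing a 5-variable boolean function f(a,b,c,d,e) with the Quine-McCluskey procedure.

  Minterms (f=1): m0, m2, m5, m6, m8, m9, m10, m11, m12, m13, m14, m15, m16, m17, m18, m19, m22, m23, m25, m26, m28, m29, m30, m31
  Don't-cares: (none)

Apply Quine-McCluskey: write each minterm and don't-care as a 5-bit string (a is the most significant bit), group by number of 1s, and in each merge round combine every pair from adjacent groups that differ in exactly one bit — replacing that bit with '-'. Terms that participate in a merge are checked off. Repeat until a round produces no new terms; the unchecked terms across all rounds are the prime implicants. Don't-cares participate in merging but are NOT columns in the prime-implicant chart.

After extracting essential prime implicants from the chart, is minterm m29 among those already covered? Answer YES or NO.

YES

size-2^0 implicants → 00000(✓)  00010(✓)  00101(✓)  00110(✓)  01000(✓)  01001(✓)  01010(✓)  01011(✓)  01100(✓)  01101(✓)  01110(✓)  01111(✓)  10000(✓)  10001(✓)  10010(✓)  10011(✓)  10110(✓)  10111(✓)  11001(✓)  11010(✓)  11100(✓)  11101(✓)  11110(✓)  11111(✓)
size-2^1 implicants → -0000(✓)  -0010(✓)  -0110(✓)  -1001(✓)  -1010(✓)  -1100(✓)  -1101(✓)  -1110(✓)  -1111(✓)  0-000(✓)  0-010(✓)  0-101  0-110(✓)  00-10(✓)  000-0(✓)  01-00(✓)  01-01(✓)  01-10(✓)  01-11(✓)  010-0(✓)  010-1(✓)  0100-(✓)  0101-(✓)  011-0(✓)  011-1(✓)  0110-(✓)  0111-(✓)  1-001  1-010(✓)  1-110(✓)  1-111(✓)  10-10(✓)  10-11(✓)  100-0(✓)  100-1(✓)  1000-(✓)  1001-(✓)  1011-(✓)  11-01(✓)  11-10(✓)  111-0(✓)  111-1(✓)  1110-(✓)  1111-(✓)
size-2^2 implicants → --010(✓)  --110(✓)  -0-10(✓)  -00-0  -1-01  -1-10(✓)  -11-0(✓)  -11-1(✓)  -110-(✓)  -111-(✓)  0--10(✓)  0-0-0  01--0(✓)  01--1(✓)  01-0-(✓)  01-1-(✓)  010--(✓)  011--(✓)  1--10(✓)  1-11-  10-1-  100--  111--(✓)
size-2^3 implicants → ---10  -11--  01---
Unchecked terms (primes): ---10, -00-0, -1-01, -11--, 0-0-0, 0-101, 01---, 1-001, 1-11-, 10-1-, 100--
Minterm coverage:
  m0 ⊆ -00-0,0-0-0
  m2 ⊆ ---10,-00-0,0-0-0
  m5 ⊆ 0-101 [E]
  m6 ⊆ ---10 [E]
  m8 ⊆ 0-0-0,01---
  m9 ⊆ -1-01,01---
  m10 ⊆ ---10,0-0-0,01---
  m11 ⊆ 01--- [E]
  m12 ⊆ -11--,01---
  m13 ⊆ -1-01,-11--,0-101,01---
  m14 ⊆ ---10,-11--,01---
  m15 ⊆ -11--,01---
  m16 ⊆ -00-0,100--
  m17 ⊆ 1-001,100--
  m18 ⊆ ---10,-00-0,10-1-,100--
  m19 ⊆ 10-1-,100--
  m22 ⊆ ---10,1-11-,10-1-
  m23 ⊆ 1-11-,10-1-
  m25 ⊆ -1-01,1-001
  m26 ⊆ ---10 [E]
  m28 ⊆ -11-- [E]
  m29 ⊆ -1-01,-11--
  m30 ⊆ ---10,-11--,1-11-
  m31 ⊆ -11--,1-11-
E = {---10, -11--, 0-101, 01---}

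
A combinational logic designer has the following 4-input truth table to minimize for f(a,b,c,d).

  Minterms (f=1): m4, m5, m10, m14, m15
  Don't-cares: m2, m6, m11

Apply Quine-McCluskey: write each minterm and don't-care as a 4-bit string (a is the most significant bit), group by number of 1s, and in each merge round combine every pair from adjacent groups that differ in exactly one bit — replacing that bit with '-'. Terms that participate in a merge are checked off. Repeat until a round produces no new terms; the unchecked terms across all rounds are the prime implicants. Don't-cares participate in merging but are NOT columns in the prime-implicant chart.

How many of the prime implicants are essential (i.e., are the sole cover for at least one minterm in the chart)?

2

size-2^0 implicants → 0010(✓)  0100(✓)  0101(✓)  0110(✓)  1010(✓)  1011(✓)  1110(✓)  1111(✓)
size-2^1 implicants → -010(✓)  -110(✓)  0-10(✓)  01-0  010-  1-10(✓)  1-11(✓)  101-(✓)  111-(✓)
size-2^2 implicants → --10  1-1-
Unchecked terms (primes): --10, 01-0, 010-, 1-1-
Minterm coverage:
  m4 ⊆ 01-0,010-
  m5 ⊆ 010- [E]
  m10 ⊆ --10,1-1-
  m14 ⊆ --10,1-1-
  m15 ⊆ 1-1- [E]
E = {010-, 1-1-}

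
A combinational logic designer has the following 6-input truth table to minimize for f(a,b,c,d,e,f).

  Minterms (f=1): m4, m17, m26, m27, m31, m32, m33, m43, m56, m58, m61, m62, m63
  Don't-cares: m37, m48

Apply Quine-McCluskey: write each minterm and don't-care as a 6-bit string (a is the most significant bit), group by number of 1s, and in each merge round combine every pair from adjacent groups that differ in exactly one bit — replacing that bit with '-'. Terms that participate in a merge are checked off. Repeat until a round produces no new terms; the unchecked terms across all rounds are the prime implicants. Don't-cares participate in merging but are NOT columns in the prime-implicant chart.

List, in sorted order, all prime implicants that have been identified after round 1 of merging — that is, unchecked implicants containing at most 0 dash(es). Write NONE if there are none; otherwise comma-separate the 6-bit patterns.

000100, 010001, 101011

size-2^0 implicants → 000100  010001  011010(✓)  011011(✓)  011111(✓)  100000(✓)  100001(✓)  100101(✓)  101011  110000(✓)  111000(✓)  111010(✓)  111101(✓)  111110(✓)  111111(✓)
size-2^1 implicants → -11010  -11111  011-11  01101-  1-0000  100-01  10000-  11-000  111-10  1110-0  1111-1  11111-
Unchecked terms (primes): -11010, -11111, 000100, 010001, 011-11, 01101-, 1-0000, 100-01, 10000-, 101011, 11-000, 111-10, 1110-0, 1111-1, 11111-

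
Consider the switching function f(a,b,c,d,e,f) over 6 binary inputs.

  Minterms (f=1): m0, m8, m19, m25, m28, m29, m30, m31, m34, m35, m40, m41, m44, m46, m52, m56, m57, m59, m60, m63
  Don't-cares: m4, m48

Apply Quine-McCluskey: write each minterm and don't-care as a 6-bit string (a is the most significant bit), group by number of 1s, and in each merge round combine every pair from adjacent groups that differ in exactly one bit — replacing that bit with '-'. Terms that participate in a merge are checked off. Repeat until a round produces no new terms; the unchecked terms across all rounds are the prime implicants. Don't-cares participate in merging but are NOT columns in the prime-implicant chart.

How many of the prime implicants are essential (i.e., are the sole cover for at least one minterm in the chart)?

[col 0] 000000*, 000100*, 001000*, 010011, 011001*, 011100*, 011101*, 011110*, 011111*, 100010*, 100011*, 101000*, 101001*, 101100*, 101110*, 110000*, 110100*, 111000*, 111001*, 111011*, 111100*, 111111*
[col 1] -01000, -11001, -11100, -11111, 00-000, 000-00, 011-01, 0111-0*, 0111-1*, 01110-*, 01111-*, 1-1000*, 1-1001*, 1-1100*, 10001-, 101-00*, 10100-*, 1011-0, 11-000*, 11-100*, 110-00*, 111-00*, 111-11, 1110-1, 11100-*
[col 2] 0111--, 1-1-00, 1-100-, 11--00
Prime implicants: -01000, -11001, -11100, -11111, 00-000, 000-00, 010011, 011-01, 0111--, 1-1-00, 1-100-, 10001-, 1011-0, 11--00, 111-11, 1110-1
PI chart (minterm → PIs covering it):
  0 | 00-000,000-00
  8 | -01000,00-000
  19 | 010011  (sole → essential)
  25 | -11001,011-01
  28 | -11100,0111--
  29 | 011-01,0111--
  30 | 0111--  (sole → essential)
  31 | -11111,0111--
  34 | 10001-  (sole → essential)
  35 | 10001-  (sole → essential)
  40 | -01000,1-1-00,1-100-
  41 | 1-100-  (sole → essential)
  44 | 1-1-00,1011-0
  46 | 1011-0  (sole → essential)
  52 | 11--00  (sole → essential)
  56 | 1-1-00,1-100-,11--00
  57 | -11001,1-100-,1110-1
  59 | 111-11,1110-1
  60 | -11100,1-1-00,11--00
  63 | -11111,111-11
Essential prime implicants: 010011, 0111--, 1-100-, 10001-, 1011-0, 11--00

6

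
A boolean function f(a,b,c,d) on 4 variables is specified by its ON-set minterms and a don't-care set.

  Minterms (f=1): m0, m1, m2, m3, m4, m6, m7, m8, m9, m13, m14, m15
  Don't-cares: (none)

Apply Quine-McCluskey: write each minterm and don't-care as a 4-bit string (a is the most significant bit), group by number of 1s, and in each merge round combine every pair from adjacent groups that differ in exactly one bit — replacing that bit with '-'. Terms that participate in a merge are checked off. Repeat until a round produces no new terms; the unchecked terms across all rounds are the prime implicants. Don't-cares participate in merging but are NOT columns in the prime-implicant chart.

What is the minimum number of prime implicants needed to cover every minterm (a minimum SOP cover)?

size-2^0 implicants → 0000(✓)  0001(✓)  0010(✓)  0011(✓)  0100(✓)  0110(✓)  0111(✓)  1000(✓)  1001(✓)  1101(✓)  1110(✓)  1111(✓)
size-2^1 implicants → -000(✓)  -001(✓)  -110(✓)  -111(✓)  0-00(✓)  0-10(✓)  0-11(✓)  00-0(✓)  00-1(✓)  000-(✓)  001-(✓)  01-0(✓)  011-(✓)  1-01  100-(✓)  11-1  111-(✓)
size-2^2 implicants → -00-  -11-  0--0  0-1-  00--
Unchecked terms (primes): -00-, -11-, 0--0, 0-1-, 00--, 1-01, 11-1
Minterm coverage:
  m0 ⊆ -00-,0--0,00--
  m1 ⊆ -00-,00--
  m2 ⊆ 0--0,0-1-,00--
  m3 ⊆ 0-1-,00--
  m4 ⊆ 0--0 [E]
  m6 ⊆ -11-,0--0,0-1-
  m7 ⊆ -11-,0-1-
  m8 ⊆ -00- [E]
  m9 ⊆ -00-,1-01
  m13 ⊆ 1-01,11-1
  m14 ⊆ -11- [E]
  m15 ⊆ -11-,11-1
E = {-00-, -11-, 0--0}
Petrick residual → 0-1-, 1-01
Cover = b'c' + bc + a'd' + a'c + ac'd  |cover|=5

5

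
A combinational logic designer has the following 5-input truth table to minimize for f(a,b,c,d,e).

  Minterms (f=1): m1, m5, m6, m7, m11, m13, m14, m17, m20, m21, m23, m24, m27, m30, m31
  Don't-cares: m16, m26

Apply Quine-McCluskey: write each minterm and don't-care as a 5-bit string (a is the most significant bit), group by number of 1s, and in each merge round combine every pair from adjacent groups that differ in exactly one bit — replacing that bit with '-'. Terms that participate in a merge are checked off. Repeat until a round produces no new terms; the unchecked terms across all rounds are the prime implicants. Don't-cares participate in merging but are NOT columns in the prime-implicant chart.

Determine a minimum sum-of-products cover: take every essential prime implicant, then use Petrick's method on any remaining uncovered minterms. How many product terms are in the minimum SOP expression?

8

Round 0: 00001✓ 00101✓ 00110✓ 00111✓ 01011✓ 01101✓ 01110✓ 10000✓ 10001✓ 10100✓ 10101✓ 10111✓ 11000✓ 11010✓ 11011✓ 11110✓ 11111✓
Round 1: -0001✓ -0101✓ -0111✓ -1011 -1110 0-101 0-110 00-01✓ 001-1✓ 0011- 1-000 1-111 10-00✓ 10-01✓ 1000-✓ 101-1✓ 1010-✓ 11-10✓ 11-11✓ 110-0 1101-✓ 1111-✓
Round 2: -0-01 -01-1 10-0- 11-1-
PIs = {-0-01, -01-1, -1011, -1110, 0-101, 0-110, 0011-, 1-000, 1-111, 10-0-, 11-1-, 110-0}
Coverage chart:
  m1: -0-01 ←essential
  m5: -0-01,-01-1,0-101
  m6: 0-110,0011-
  m7: -01-1,0011-
  m11: -1011 ←essential
  m13: 0-101 ←essential
  m14: -1110,0-110
  m17: -0-01,10-0-
  m20: 10-0- ←essential
  m21: -0-01,-01-1,10-0-
  m23: -01-1,1-111
  m24: 1-000,110-0
  m27: -1011,11-1-
  m30: -1110,11-1-
  m31: 1-111,11-1-
Essential: -0-01, -1011, 0-101, 10-0-
Petrick residual → -01-1, 0-110, 1-000, 11-1-
Min cover (8 terms): b'd'e + b'ce + bc'de + a'cd'e + a'cde' + ac'd'e' + ab'd' + abd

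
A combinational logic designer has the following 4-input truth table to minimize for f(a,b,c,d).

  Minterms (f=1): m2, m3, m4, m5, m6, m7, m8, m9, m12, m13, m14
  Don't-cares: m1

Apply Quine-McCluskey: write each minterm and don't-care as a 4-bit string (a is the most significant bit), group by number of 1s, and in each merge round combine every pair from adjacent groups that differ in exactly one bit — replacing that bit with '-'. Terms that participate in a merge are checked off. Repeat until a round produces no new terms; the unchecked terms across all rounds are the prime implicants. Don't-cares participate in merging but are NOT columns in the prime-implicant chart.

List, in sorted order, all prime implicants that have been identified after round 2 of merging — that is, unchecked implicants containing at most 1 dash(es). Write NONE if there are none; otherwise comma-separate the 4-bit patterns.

size-2^0 implicants → 0001(✓)  0010(✓)  0011(✓)  0100(✓)  0101(✓)  0110(✓)  0111(✓)  1000(✓)  1001(✓)  1100(✓)  1101(✓)  1110(✓)
size-2^1 implicants → -001(✓)  -100(✓)  -101(✓)  -110(✓)  0-01(✓)  0-10(✓)  0-11(✓)  00-1(✓)  001-(✓)  01-0(✓)  01-1(✓)  010-(✓)  011-(✓)  1-00(✓)  1-01(✓)  100-(✓)  11-0(✓)  110-(✓)
size-2^2 implicants → --01  -1-0  -10-  0--1  0-1-  01--  1-0-
Unchecked terms (primes): --01, -1-0, -10-, 0--1, 0-1-, 01--, 1-0-

NONE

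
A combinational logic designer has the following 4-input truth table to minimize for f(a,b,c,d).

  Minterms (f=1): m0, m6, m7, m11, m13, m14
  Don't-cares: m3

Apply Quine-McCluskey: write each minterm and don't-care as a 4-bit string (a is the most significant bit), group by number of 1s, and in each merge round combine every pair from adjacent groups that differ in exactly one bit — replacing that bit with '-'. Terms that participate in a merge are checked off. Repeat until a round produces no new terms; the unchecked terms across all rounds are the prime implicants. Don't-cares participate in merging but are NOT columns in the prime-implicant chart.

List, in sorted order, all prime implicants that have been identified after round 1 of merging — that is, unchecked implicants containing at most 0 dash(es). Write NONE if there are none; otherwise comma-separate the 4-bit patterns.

[col 0] 0000, 0011*, 0110*, 0111*, 1011*, 1101, 1110*
[col 1] -011, -110, 0-11, 011-
Prime implicants: -011, -110, 0-11, 0000, 011-, 1101

0000, 1101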